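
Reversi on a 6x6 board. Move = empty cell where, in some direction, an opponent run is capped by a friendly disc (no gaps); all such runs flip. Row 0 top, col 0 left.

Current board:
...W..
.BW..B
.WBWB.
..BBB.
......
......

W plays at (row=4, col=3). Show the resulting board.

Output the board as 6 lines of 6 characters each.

Place W at (4,3); scan 8 dirs for brackets.
Dir NW: opp run (3,2) capped by W -> flip
Dir N: opp run (3,3) capped by W -> flip
Dir NE: opp run (3,4), next='.' -> no flip
Dir W: first cell '.' (not opp) -> no flip
Dir E: first cell '.' (not opp) -> no flip
Dir SW: first cell '.' (not opp) -> no flip
Dir S: first cell '.' (not opp) -> no flip
Dir SE: first cell '.' (not opp) -> no flip
All flips: (3,2) (3,3)

Answer: ...W..
.BW..B
.WBWB.
..WWB.
...W..
......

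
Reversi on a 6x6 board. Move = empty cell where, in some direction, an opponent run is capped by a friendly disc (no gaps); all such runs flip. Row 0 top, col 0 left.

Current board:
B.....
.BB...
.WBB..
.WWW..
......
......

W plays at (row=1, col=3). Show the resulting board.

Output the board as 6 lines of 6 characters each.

Place W at (1,3); scan 8 dirs for brackets.
Dir NW: first cell '.' (not opp) -> no flip
Dir N: first cell '.' (not opp) -> no flip
Dir NE: first cell '.' (not opp) -> no flip
Dir W: opp run (1,2) (1,1), next='.' -> no flip
Dir E: first cell '.' (not opp) -> no flip
Dir SW: opp run (2,2) capped by W -> flip
Dir S: opp run (2,3) capped by W -> flip
Dir SE: first cell '.' (not opp) -> no flip
All flips: (2,2) (2,3)

Answer: B.....
.BBW..
.WWW..
.WWW..
......
......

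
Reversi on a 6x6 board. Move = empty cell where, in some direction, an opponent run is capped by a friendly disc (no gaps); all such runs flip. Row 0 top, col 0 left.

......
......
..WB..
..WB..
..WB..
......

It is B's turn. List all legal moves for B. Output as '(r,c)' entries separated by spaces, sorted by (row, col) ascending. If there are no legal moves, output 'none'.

Answer: (1,1) (2,1) (3,1) (4,1) (5,1)

Derivation:
(1,1): flips 1 -> legal
(1,2): no bracket -> illegal
(1,3): no bracket -> illegal
(2,1): flips 2 -> legal
(3,1): flips 1 -> legal
(4,1): flips 2 -> legal
(5,1): flips 1 -> legal
(5,2): no bracket -> illegal
(5,3): no bracket -> illegal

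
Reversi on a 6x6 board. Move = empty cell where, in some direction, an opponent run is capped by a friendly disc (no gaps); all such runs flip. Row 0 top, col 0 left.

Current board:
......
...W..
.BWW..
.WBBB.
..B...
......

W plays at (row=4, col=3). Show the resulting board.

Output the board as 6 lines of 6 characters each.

Answer: ......
...W..
.BWW..
.WBWB.
..BW..
......

Derivation:
Place W at (4,3); scan 8 dirs for brackets.
Dir NW: opp run (3,2) (2,1), next='.' -> no flip
Dir N: opp run (3,3) capped by W -> flip
Dir NE: opp run (3,4), next='.' -> no flip
Dir W: opp run (4,2), next='.' -> no flip
Dir E: first cell '.' (not opp) -> no flip
Dir SW: first cell '.' (not opp) -> no flip
Dir S: first cell '.' (not opp) -> no flip
Dir SE: first cell '.' (not opp) -> no flip
All flips: (3,3)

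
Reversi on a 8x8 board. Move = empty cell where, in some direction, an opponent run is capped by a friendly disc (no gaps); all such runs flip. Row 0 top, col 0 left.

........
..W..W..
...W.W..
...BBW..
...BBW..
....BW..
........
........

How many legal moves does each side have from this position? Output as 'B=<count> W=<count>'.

Answer: B=8 W=6

Derivation:
-- B to move --
(0,1): flips 2 -> legal
(0,2): no bracket -> illegal
(0,3): no bracket -> illegal
(0,4): no bracket -> illegal
(0,5): no bracket -> illegal
(0,6): no bracket -> illegal
(1,1): no bracket -> illegal
(1,3): flips 1 -> legal
(1,4): no bracket -> illegal
(1,6): flips 1 -> legal
(2,1): no bracket -> illegal
(2,2): no bracket -> illegal
(2,4): no bracket -> illegal
(2,6): flips 1 -> legal
(3,2): no bracket -> illegal
(3,6): flips 2 -> legal
(4,6): flips 1 -> legal
(5,6): flips 2 -> legal
(6,4): no bracket -> illegal
(6,5): no bracket -> illegal
(6,6): flips 1 -> legal
B mobility = 8
-- W to move --
(2,2): flips 2 -> legal
(2,4): no bracket -> illegal
(3,2): flips 2 -> legal
(4,2): flips 2 -> legal
(5,2): flips 2 -> legal
(5,3): flips 4 -> legal
(6,3): flips 1 -> legal
(6,4): no bracket -> illegal
(6,5): no bracket -> illegal
W mobility = 6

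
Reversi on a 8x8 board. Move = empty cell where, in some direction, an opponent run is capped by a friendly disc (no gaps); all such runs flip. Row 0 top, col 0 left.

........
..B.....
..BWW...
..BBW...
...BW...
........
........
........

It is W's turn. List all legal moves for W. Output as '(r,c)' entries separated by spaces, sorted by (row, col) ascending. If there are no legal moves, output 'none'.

(0,1): flips 1 -> legal
(0,2): no bracket -> illegal
(0,3): no bracket -> illegal
(1,1): flips 2 -> legal
(1,3): no bracket -> illegal
(2,1): flips 1 -> legal
(3,1): flips 2 -> legal
(4,1): flips 1 -> legal
(4,2): flips 2 -> legal
(5,2): flips 1 -> legal
(5,3): flips 2 -> legal
(5,4): no bracket -> illegal

Answer: (0,1) (1,1) (2,1) (3,1) (4,1) (4,2) (5,2) (5,3)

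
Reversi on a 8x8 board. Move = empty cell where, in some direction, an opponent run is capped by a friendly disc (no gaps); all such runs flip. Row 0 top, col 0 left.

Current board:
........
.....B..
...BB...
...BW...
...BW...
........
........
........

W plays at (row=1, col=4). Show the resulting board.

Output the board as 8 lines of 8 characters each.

Place W at (1,4); scan 8 dirs for brackets.
Dir NW: first cell '.' (not opp) -> no flip
Dir N: first cell '.' (not opp) -> no flip
Dir NE: first cell '.' (not opp) -> no flip
Dir W: first cell '.' (not opp) -> no flip
Dir E: opp run (1,5), next='.' -> no flip
Dir SW: opp run (2,3), next='.' -> no flip
Dir S: opp run (2,4) capped by W -> flip
Dir SE: first cell '.' (not opp) -> no flip
All flips: (2,4)

Answer: ........
....WB..
...BW...
...BW...
...BW...
........
........
........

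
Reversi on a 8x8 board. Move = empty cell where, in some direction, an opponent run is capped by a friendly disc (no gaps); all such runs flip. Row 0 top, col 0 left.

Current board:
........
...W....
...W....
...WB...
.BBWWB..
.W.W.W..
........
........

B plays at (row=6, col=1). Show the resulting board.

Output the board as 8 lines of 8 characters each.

Answer: ........
...W....
...W....
...WB...
.BBWWB..
.B.W.W..
.B......
........

Derivation:
Place B at (6,1); scan 8 dirs for brackets.
Dir NW: first cell '.' (not opp) -> no flip
Dir N: opp run (5,1) capped by B -> flip
Dir NE: first cell '.' (not opp) -> no flip
Dir W: first cell '.' (not opp) -> no flip
Dir E: first cell '.' (not opp) -> no flip
Dir SW: first cell '.' (not opp) -> no flip
Dir S: first cell '.' (not opp) -> no flip
Dir SE: first cell '.' (not opp) -> no flip
All flips: (5,1)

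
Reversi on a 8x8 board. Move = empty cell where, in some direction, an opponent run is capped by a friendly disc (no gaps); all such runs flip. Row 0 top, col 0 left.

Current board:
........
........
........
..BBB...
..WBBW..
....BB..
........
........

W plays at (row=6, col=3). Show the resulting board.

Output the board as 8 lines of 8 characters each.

Place W at (6,3); scan 8 dirs for brackets.
Dir NW: first cell '.' (not opp) -> no flip
Dir N: first cell '.' (not opp) -> no flip
Dir NE: opp run (5,4) capped by W -> flip
Dir W: first cell '.' (not opp) -> no flip
Dir E: first cell '.' (not opp) -> no flip
Dir SW: first cell '.' (not opp) -> no flip
Dir S: first cell '.' (not opp) -> no flip
Dir SE: first cell '.' (not opp) -> no flip
All flips: (5,4)

Answer: ........
........
........
..BBB...
..WBBW..
....WB..
...W....
........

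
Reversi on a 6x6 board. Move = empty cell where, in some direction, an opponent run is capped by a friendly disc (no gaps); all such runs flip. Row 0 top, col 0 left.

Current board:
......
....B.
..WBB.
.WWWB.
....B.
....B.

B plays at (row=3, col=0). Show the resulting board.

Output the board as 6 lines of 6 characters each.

Answer: ......
....B.
..WBB.
BBBBB.
....B.
....B.

Derivation:
Place B at (3,0); scan 8 dirs for brackets.
Dir NW: edge -> no flip
Dir N: first cell '.' (not opp) -> no flip
Dir NE: first cell '.' (not opp) -> no flip
Dir W: edge -> no flip
Dir E: opp run (3,1) (3,2) (3,3) capped by B -> flip
Dir SW: edge -> no flip
Dir S: first cell '.' (not opp) -> no flip
Dir SE: first cell '.' (not opp) -> no flip
All flips: (3,1) (3,2) (3,3)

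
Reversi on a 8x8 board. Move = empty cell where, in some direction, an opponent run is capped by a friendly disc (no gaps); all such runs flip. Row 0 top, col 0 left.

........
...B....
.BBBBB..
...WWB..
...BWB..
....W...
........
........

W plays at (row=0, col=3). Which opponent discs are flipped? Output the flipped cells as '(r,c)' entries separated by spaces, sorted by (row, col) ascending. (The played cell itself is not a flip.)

Dir NW: edge -> no flip
Dir N: edge -> no flip
Dir NE: edge -> no flip
Dir W: first cell '.' (not opp) -> no flip
Dir E: first cell '.' (not opp) -> no flip
Dir SW: first cell '.' (not opp) -> no flip
Dir S: opp run (1,3) (2,3) capped by W -> flip
Dir SE: first cell '.' (not opp) -> no flip

Answer: (1,3) (2,3)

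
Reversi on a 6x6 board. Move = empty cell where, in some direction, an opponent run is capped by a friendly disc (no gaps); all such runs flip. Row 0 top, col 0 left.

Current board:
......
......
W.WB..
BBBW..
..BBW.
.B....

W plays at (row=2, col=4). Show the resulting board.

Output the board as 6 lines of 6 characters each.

Answer: ......
......
W.WWW.
BBBW..
..BBW.
.B....

Derivation:
Place W at (2,4); scan 8 dirs for brackets.
Dir NW: first cell '.' (not opp) -> no flip
Dir N: first cell '.' (not opp) -> no flip
Dir NE: first cell '.' (not opp) -> no flip
Dir W: opp run (2,3) capped by W -> flip
Dir E: first cell '.' (not opp) -> no flip
Dir SW: first cell 'W' (not opp) -> no flip
Dir S: first cell '.' (not opp) -> no flip
Dir SE: first cell '.' (not opp) -> no flip
All flips: (2,3)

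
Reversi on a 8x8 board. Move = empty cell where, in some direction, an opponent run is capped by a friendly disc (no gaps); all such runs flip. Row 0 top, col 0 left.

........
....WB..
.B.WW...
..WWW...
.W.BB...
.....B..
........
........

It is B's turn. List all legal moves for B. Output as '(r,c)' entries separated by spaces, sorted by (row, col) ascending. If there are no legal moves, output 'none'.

Answer: (0,4) (1,3) (2,2) (2,5) (4,2)

Derivation:
(0,3): no bracket -> illegal
(0,4): flips 3 -> legal
(0,5): no bracket -> illegal
(1,2): no bracket -> illegal
(1,3): flips 3 -> legal
(2,2): flips 1 -> legal
(2,5): flips 1 -> legal
(3,0): no bracket -> illegal
(3,1): no bracket -> illegal
(3,5): no bracket -> illegal
(4,0): no bracket -> illegal
(4,2): flips 2 -> legal
(4,5): no bracket -> illegal
(5,0): no bracket -> illegal
(5,1): no bracket -> illegal
(5,2): no bracket -> illegal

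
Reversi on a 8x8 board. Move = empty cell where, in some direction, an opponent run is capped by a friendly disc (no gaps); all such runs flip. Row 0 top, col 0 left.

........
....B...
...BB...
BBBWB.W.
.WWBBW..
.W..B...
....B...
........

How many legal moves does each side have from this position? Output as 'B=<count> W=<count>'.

-- B to move --
(2,2): flips 1 -> legal
(2,5): no bracket -> illegal
(2,6): no bracket -> illegal
(2,7): flips 2 -> legal
(3,5): no bracket -> illegal
(3,7): no bracket -> illegal
(4,0): flips 2 -> legal
(4,6): flips 1 -> legal
(4,7): no bracket -> illegal
(5,0): flips 1 -> legal
(5,2): flips 2 -> legal
(5,3): flips 1 -> legal
(5,5): no bracket -> illegal
(5,6): flips 1 -> legal
(6,0): flips 3 -> legal
(6,1): flips 2 -> legal
(6,2): no bracket -> illegal
B mobility = 10
-- W to move --
(0,3): no bracket -> illegal
(0,4): no bracket -> illegal
(0,5): flips 3 -> legal
(1,2): flips 2 -> legal
(1,3): flips 1 -> legal
(1,5): flips 1 -> legal
(2,0): flips 1 -> legal
(2,1): flips 1 -> legal
(2,2): flips 1 -> legal
(2,5): no bracket -> illegal
(3,5): flips 1 -> legal
(4,0): no bracket -> illegal
(5,2): no bracket -> illegal
(5,3): flips 1 -> legal
(5,5): flips 1 -> legal
(6,3): flips 1 -> legal
(6,5): no bracket -> illegal
(7,3): no bracket -> illegal
(7,4): no bracket -> illegal
(7,5): no bracket -> illegal
W mobility = 11

Answer: B=10 W=11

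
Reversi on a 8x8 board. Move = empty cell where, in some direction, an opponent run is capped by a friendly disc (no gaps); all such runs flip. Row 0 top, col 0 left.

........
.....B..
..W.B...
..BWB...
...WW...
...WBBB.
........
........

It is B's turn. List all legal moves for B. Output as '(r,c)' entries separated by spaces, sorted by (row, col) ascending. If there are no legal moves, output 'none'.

(1,1): flips 3 -> legal
(1,2): flips 1 -> legal
(1,3): no bracket -> illegal
(2,1): no bracket -> illegal
(2,3): no bracket -> illegal
(3,1): no bracket -> illegal
(3,5): no bracket -> illegal
(4,2): flips 1 -> legal
(4,5): no bracket -> illegal
(5,2): flips 2 -> legal
(6,2): no bracket -> illegal
(6,3): no bracket -> illegal
(6,4): no bracket -> illegal

Answer: (1,1) (1,2) (4,2) (5,2)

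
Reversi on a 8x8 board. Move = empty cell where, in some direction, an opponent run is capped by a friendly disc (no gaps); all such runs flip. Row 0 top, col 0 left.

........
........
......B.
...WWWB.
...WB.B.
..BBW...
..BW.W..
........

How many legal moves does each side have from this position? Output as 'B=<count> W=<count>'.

Answer: B=10 W=9

Derivation:
-- B to move --
(2,2): flips 1 -> legal
(2,3): flips 2 -> legal
(2,4): flips 2 -> legal
(2,5): flips 2 -> legal
(3,2): flips 3 -> legal
(4,2): flips 1 -> legal
(4,5): no bracket -> illegal
(5,5): flips 1 -> legal
(5,6): no bracket -> illegal
(6,4): flips 2 -> legal
(6,6): no bracket -> illegal
(7,2): no bracket -> illegal
(7,3): flips 1 -> legal
(7,4): flips 1 -> legal
(7,5): no bracket -> illegal
(7,6): no bracket -> illegal
B mobility = 10
-- W to move --
(1,5): no bracket -> illegal
(1,6): no bracket -> illegal
(1,7): flips 1 -> legal
(2,5): no bracket -> illegal
(2,7): no bracket -> illegal
(3,7): flips 1 -> legal
(4,1): flips 1 -> legal
(4,2): no bracket -> illegal
(4,5): flips 1 -> legal
(4,7): no bracket -> illegal
(5,1): flips 2 -> legal
(5,5): flips 1 -> legal
(5,6): no bracket -> illegal
(5,7): flips 1 -> legal
(6,1): flips 2 -> legal
(6,4): no bracket -> illegal
(7,1): flips 3 -> legal
(7,2): no bracket -> illegal
(7,3): no bracket -> illegal
W mobility = 9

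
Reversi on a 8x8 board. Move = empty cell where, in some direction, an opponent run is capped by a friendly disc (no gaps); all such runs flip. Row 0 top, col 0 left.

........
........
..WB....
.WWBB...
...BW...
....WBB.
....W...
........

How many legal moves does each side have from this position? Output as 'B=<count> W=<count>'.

-- B to move --
(1,1): flips 1 -> legal
(1,2): no bracket -> illegal
(1,3): no bracket -> illegal
(2,0): no bracket -> illegal
(2,1): flips 2 -> legal
(3,0): flips 2 -> legal
(3,5): no bracket -> illegal
(4,0): no bracket -> illegal
(4,1): flips 1 -> legal
(4,2): no bracket -> illegal
(4,5): flips 1 -> legal
(5,3): flips 1 -> legal
(6,3): no bracket -> illegal
(6,5): flips 1 -> legal
(7,3): flips 1 -> legal
(7,4): flips 3 -> legal
(7,5): no bracket -> illegal
B mobility = 9
-- W to move --
(1,2): no bracket -> illegal
(1,3): no bracket -> illegal
(1,4): flips 1 -> legal
(2,4): flips 2 -> legal
(2,5): no bracket -> illegal
(3,5): flips 2 -> legal
(4,2): flips 1 -> legal
(4,5): no bracket -> illegal
(4,6): flips 1 -> legal
(4,7): no bracket -> illegal
(5,2): no bracket -> illegal
(5,3): no bracket -> illegal
(5,7): flips 2 -> legal
(6,5): no bracket -> illegal
(6,6): flips 1 -> legal
(6,7): no bracket -> illegal
W mobility = 7

Answer: B=9 W=7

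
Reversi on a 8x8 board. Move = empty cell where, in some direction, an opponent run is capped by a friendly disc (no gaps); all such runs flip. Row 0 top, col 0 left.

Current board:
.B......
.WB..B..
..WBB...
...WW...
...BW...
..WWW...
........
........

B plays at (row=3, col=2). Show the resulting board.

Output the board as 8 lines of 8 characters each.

Place B at (3,2); scan 8 dirs for brackets.
Dir NW: first cell '.' (not opp) -> no flip
Dir N: opp run (2,2) capped by B -> flip
Dir NE: first cell 'B' (not opp) -> no flip
Dir W: first cell '.' (not opp) -> no flip
Dir E: opp run (3,3) (3,4), next='.' -> no flip
Dir SW: first cell '.' (not opp) -> no flip
Dir S: first cell '.' (not opp) -> no flip
Dir SE: first cell 'B' (not opp) -> no flip
All flips: (2,2)

Answer: .B......
.WB..B..
..BBB...
..BWW...
...BW...
..WWW...
........
........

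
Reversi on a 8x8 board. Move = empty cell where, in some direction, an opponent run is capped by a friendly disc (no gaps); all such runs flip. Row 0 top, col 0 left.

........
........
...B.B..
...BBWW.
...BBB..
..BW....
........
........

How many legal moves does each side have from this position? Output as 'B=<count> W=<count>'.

-- B to move --
(2,4): no bracket -> illegal
(2,6): flips 1 -> legal
(2,7): flips 1 -> legal
(3,7): flips 2 -> legal
(4,2): no bracket -> illegal
(4,6): no bracket -> illegal
(4,7): flips 1 -> legal
(5,4): flips 1 -> legal
(6,2): flips 1 -> legal
(6,3): flips 1 -> legal
(6,4): no bracket -> illegal
B mobility = 7
-- W to move --
(1,2): no bracket -> illegal
(1,3): flips 3 -> legal
(1,4): flips 1 -> legal
(1,5): flips 1 -> legal
(1,6): no bracket -> illegal
(2,2): no bracket -> illegal
(2,4): no bracket -> illegal
(2,6): no bracket -> illegal
(3,2): flips 2 -> legal
(4,1): no bracket -> illegal
(4,2): no bracket -> illegal
(4,6): no bracket -> illegal
(5,1): flips 1 -> legal
(5,4): flips 1 -> legal
(5,5): flips 1 -> legal
(5,6): no bracket -> illegal
(6,1): no bracket -> illegal
(6,2): no bracket -> illegal
(6,3): no bracket -> illegal
W mobility = 7

Answer: B=7 W=7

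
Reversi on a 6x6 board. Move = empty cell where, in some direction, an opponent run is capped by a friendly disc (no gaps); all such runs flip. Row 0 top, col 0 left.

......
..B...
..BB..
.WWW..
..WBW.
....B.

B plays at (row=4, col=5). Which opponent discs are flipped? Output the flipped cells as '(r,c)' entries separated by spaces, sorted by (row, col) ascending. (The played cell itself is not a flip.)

Dir NW: first cell '.' (not opp) -> no flip
Dir N: first cell '.' (not opp) -> no flip
Dir NE: edge -> no flip
Dir W: opp run (4,4) capped by B -> flip
Dir E: edge -> no flip
Dir SW: first cell 'B' (not opp) -> no flip
Dir S: first cell '.' (not opp) -> no flip
Dir SE: edge -> no flip

Answer: (4,4)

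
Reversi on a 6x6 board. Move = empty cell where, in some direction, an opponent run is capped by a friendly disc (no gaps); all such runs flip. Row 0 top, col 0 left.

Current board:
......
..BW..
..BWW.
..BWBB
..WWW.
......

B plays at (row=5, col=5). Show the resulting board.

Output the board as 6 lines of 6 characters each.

Place B at (5,5); scan 8 dirs for brackets.
Dir NW: opp run (4,4) (3,3) capped by B -> flip
Dir N: first cell '.' (not opp) -> no flip
Dir NE: edge -> no flip
Dir W: first cell '.' (not opp) -> no flip
Dir E: edge -> no flip
Dir SW: edge -> no flip
Dir S: edge -> no flip
Dir SE: edge -> no flip
All flips: (3,3) (4,4)

Answer: ......
..BW..
..BWW.
..BBBB
..WWB.
.....B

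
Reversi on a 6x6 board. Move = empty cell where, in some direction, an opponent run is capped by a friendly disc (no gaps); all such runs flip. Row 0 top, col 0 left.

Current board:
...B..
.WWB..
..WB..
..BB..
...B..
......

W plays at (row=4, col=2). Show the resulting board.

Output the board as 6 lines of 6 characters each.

Answer: ...B..
.WWB..
..WB..
..WB..
..WB..
......

Derivation:
Place W at (4,2); scan 8 dirs for brackets.
Dir NW: first cell '.' (not opp) -> no flip
Dir N: opp run (3,2) capped by W -> flip
Dir NE: opp run (3,3), next='.' -> no flip
Dir W: first cell '.' (not opp) -> no flip
Dir E: opp run (4,3), next='.' -> no flip
Dir SW: first cell '.' (not opp) -> no flip
Dir S: first cell '.' (not opp) -> no flip
Dir SE: first cell '.' (not opp) -> no flip
All flips: (3,2)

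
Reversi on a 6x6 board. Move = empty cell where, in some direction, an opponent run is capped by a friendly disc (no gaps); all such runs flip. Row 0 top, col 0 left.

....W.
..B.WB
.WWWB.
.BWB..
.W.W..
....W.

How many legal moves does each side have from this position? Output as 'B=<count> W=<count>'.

Answer: B=8 W=8

Derivation:
-- B to move --
(0,3): no bracket -> illegal
(0,5): no bracket -> illegal
(1,0): no bracket -> illegal
(1,1): flips 2 -> legal
(1,3): flips 3 -> legal
(2,0): flips 3 -> legal
(2,5): no bracket -> illegal
(3,0): flips 1 -> legal
(3,4): flips 1 -> legal
(4,0): no bracket -> illegal
(4,2): flips 2 -> legal
(4,4): no bracket -> illegal
(4,5): no bracket -> illegal
(5,0): no bracket -> illegal
(5,1): flips 1 -> legal
(5,2): no bracket -> illegal
(5,3): flips 1 -> legal
(5,5): no bracket -> illegal
B mobility = 8
-- W to move --
(0,1): flips 1 -> legal
(0,2): flips 1 -> legal
(0,3): flips 1 -> legal
(0,5): no bracket -> illegal
(1,1): no bracket -> illegal
(1,3): no bracket -> illegal
(2,0): no bracket -> illegal
(2,5): flips 1 -> legal
(3,0): flips 1 -> legal
(3,4): flips 2 -> legal
(3,5): no bracket -> illegal
(4,0): flips 1 -> legal
(4,2): no bracket -> illegal
(4,4): flips 1 -> legal
W mobility = 8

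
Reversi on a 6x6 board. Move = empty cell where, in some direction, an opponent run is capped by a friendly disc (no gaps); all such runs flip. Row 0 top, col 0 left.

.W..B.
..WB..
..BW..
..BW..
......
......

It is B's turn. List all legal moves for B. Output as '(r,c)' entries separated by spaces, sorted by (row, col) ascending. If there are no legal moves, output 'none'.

Answer: (0,2) (1,1) (1,4) (2,4) (3,4) (4,3) (4,4)

Derivation:
(0,0): no bracket -> illegal
(0,2): flips 1 -> legal
(0,3): no bracket -> illegal
(1,0): no bracket -> illegal
(1,1): flips 1 -> legal
(1,4): flips 1 -> legal
(2,1): no bracket -> illegal
(2,4): flips 1 -> legal
(3,4): flips 1 -> legal
(4,2): no bracket -> illegal
(4,3): flips 2 -> legal
(4,4): flips 1 -> legal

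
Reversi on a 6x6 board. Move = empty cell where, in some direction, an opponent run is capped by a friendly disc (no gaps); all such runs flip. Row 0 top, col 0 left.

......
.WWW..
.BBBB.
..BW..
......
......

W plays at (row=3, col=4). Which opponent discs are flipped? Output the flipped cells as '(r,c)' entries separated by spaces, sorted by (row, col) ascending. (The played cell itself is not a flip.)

Answer: (2,3)

Derivation:
Dir NW: opp run (2,3) capped by W -> flip
Dir N: opp run (2,4), next='.' -> no flip
Dir NE: first cell '.' (not opp) -> no flip
Dir W: first cell 'W' (not opp) -> no flip
Dir E: first cell '.' (not opp) -> no flip
Dir SW: first cell '.' (not opp) -> no flip
Dir S: first cell '.' (not opp) -> no flip
Dir SE: first cell '.' (not opp) -> no flip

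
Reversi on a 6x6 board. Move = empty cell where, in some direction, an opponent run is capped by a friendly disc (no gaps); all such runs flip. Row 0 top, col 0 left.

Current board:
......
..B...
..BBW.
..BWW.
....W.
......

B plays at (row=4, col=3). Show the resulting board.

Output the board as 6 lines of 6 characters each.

Answer: ......
..B...
..BBW.
..BBW.
...BW.
......

Derivation:
Place B at (4,3); scan 8 dirs for brackets.
Dir NW: first cell 'B' (not opp) -> no flip
Dir N: opp run (3,3) capped by B -> flip
Dir NE: opp run (3,4), next='.' -> no flip
Dir W: first cell '.' (not opp) -> no flip
Dir E: opp run (4,4), next='.' -> no flip
Dir SW: first cell '.' (not opp) -> no flip
Dir S: first cell '.' (not opp) -> no flip
Dir SE: first cell '.' (not opp) -> no flip
All flips: (3,3)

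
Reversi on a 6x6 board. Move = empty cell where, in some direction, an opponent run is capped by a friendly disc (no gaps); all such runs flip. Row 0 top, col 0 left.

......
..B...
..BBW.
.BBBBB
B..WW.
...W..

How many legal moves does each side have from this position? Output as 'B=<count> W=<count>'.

-- B to move --
(1,3): flips 1 -> legal
(1,4): flips 1 -> legal
(1,5): flips 1 -> legal
(2,5): flips 1 -> legal
(4,2): no bracket -> illegal
(4,5): no bracket -> illegal
(5,2): flips 1 -> legal
(5,4): flips 2 -> legal
(5,5): flips 1 -> legal
B mobility = 7
-- W to move --
(0,1): no bracket -> illegal
(0,2): no bracket -> illegal
(0,3): no bracket -> illegal
(1,1): flips 2 -> legal
(1,3): flips 2 -> legal
(1,4): no bracket -> illegal
(2,0): no bracket -> illegal
(2,1): flips 3 -> legal
(2,5): flips 1 -> legal
(3,0): no bracket -> illegal
(4,1): no bracket -> illegal
(4,2): flips 1 -> legal
(4,5): no bracket -> illegal
(5,0): no bracket -> illegal
(5,1): no bracket -> illegal
W mobility = 5

Answer: B=7 W=5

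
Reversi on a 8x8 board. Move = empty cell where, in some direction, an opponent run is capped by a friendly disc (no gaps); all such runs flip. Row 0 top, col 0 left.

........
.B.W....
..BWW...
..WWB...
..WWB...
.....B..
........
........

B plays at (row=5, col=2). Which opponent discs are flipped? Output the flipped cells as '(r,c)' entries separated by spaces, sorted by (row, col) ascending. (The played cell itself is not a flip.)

Dir NW: first cell '.' (not opp) -> no flip
Dir N: opp run (4,2) (3,2) capped by B -> flip
Dir NE: opp run (4,3) capped by B -> flip
Dir W: first cell '.' (not opp) -> no flip
Dir E: first cell '.' (not opp) -> no flip
Dir SW: first cell '.' (not opp) -> no flip
Dir S: first cell '.' (not opp) -> no flip
Dir SE: first cell '.' (not opp) -> no flip

Answer: (3,2) (4,2) (4,3)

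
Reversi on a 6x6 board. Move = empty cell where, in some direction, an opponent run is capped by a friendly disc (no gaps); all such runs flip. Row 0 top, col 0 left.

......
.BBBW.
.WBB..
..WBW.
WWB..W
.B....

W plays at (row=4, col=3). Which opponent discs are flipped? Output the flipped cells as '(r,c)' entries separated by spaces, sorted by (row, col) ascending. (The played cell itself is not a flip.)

Answer: (4,2)

Derivation:
Dir NW: first cell 'W' (not opp) -> no flip
Dir N: opp run (3,3) (2,3) (1,3), next='.' -> no flip
Dir NE: first cell 'W' (not opp) -> no flip
Dir W: opp run (4,2) capped by W -> flip
Dir E: first cell '.' (not opp) -> no flip
Dir SW: first cell '.' (not opp) -> no flip
Dir S: first cell '.' (not opp) -> no flip
Dir SE: first cell '.' (not opp) -> no flip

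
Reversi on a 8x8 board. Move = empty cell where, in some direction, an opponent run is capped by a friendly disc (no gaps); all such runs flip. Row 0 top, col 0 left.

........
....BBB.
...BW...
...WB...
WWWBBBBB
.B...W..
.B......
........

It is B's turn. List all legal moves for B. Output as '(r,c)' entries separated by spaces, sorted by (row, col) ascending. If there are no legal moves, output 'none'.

Answer: (2,2) (2,5) (3,1) (3,2) (6,4) (6,5) (6,6)

Derivation:
(1,3): no bracket -> illegal
(2,2): flips 1 -> legal
(2,5): flips 1 -> legal
(3,0): no bracket -> illegal
(3,1): flips 1 -> legal
(3,2): flips 1 -> legal
(3,5): no bracket -> illegal
(5,0): no bracket -> illegal
(5,2): no bracket -> illegal
(5,3): no bracket -> illegal
(5,4): no bracket -> illegal
(5,6): no bracket -> illegal
(6,4): flips 1 -> legal
(6,5): flips 1 -> legal
(6,6): flips 1 -> legal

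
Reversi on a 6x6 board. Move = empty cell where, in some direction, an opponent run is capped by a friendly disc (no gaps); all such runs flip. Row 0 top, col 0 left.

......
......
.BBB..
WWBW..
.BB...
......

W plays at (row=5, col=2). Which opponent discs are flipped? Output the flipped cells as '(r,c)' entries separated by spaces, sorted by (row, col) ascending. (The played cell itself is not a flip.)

Answer: (4,1)

Derivation:
Dir NW: opp run (4,1) capped by W -> flip
Dir N: opp run (4,2) (3,2) (2,2), next='.' -> no flip
Dir NE: first cell '.' (not opp) -> no flip
Dir W: first cell '.' (not opp) -> no flip
Dir E: first cell '.' (not opp) -> no flip
Dir SW: edge -> no flip
Dir S: edge -> no flip
Dir SE: edge -> no flip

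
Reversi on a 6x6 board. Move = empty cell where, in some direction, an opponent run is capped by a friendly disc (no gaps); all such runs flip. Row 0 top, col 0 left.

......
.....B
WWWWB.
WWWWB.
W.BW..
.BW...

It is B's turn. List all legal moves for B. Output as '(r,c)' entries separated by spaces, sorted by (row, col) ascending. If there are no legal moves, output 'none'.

Answer: (1,2) (4,4) (5,3)

Derivation:
(1,0): no bracket -> illegal
(1,1): no bracket -> illegal
(1,2): flips 3 -> legal
(1,3): no bracket -> illegal
(1,4): no bracket -> illegal
(4,1): no bracket -> illegal
(4,4): flips 1 -> legal
(5,0): no bracket -> illegal
(5,3): flips 1 -> legal
(5,4): no bracket -> illegal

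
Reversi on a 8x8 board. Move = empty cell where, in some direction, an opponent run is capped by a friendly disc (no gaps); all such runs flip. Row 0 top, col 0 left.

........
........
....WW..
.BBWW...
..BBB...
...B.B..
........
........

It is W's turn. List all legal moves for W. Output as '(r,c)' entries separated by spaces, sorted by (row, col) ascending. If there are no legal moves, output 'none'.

(2,0): no bracket -> illegal
(2,1): no bracket -> illegal
(2,2): no bracket -> illegal
(2,3): no bracket -> illegal
(3,0): flips 2 -> legal
(3,5): no bracket -> illegal
(4,0): no bracket -> illegal
(4,1): no bracket -> illegal
(4,5): no bracket -> illegal
(4,6): no bracket -> illegal
(5,1): flips 1 -> legal
(5,2): flips 1 -> legal
(5,4): flips 1 -> legal
(5,6): no bracket -> illegal
(6,2): no bracket -> illegal
(6,3): flips 2 -> legal
(6,4): no bracket -> illegal
(6,5): no bracket -> illegal
(6,6): flips 2 -> legal

Answer: (3,0) (5,1) (5,2) (5,4) (6,3) (6,6)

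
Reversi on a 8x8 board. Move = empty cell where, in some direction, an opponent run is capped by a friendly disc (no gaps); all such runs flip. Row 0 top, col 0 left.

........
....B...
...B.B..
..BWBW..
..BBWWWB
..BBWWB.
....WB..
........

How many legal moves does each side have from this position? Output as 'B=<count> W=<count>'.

Answer: B=6 W=15

Derivation:
-- B to move --
(2,2): no bracket -> illegal
(2,4): flips 1 -> legal
(2,6): flips 2 -> legal
(3,6): flips 2 -> legal
(3,7): no bracket -> illegal
(5,7): no bracket -> illegal
(6,3): flips 1 -> legal
(6,6): no bracket -> illegal
(7,3): no bracket -> illegal
(7,4): flips 3 -> legal
(7,5): flips 1 -> legal
B mobility = 6
-- W to move --
(0,3): no bracket -> illegal
(0,4): no bracket -> illegal
(0,5): no bracket -> illegal
(1,2): flips 2 -> legal
(1,3): flips 1 -> legal
(1,5): flips 1 -> legal
(1,6): no bracket -> illegal
(2,1): flips 2 -> legal
(2,2): no bracket -> illegal
(2,4): flips 1 -> legal
(2,6): no bracket -> illegal
(3,1): flips 3 -> legal
(3,6): no bracket -> illegal
(3,7): no bracket -> illegal
(4,1): flips 2 -> legal
(5,1): flips 3 -> legal
(5,7): flips 1 -> legal
(6,1): no bracket -> illegal
(6,2): flips 1 -> legal
(6,3): flips 2 -> legal
(6,6): flips 2 -> legal
(6,7): flips 1 -> legal
(7,4): no bracket -> illegal
(7,5): flips 1 -> legal
(7,6): flips 1 -> legal
W mobility = 15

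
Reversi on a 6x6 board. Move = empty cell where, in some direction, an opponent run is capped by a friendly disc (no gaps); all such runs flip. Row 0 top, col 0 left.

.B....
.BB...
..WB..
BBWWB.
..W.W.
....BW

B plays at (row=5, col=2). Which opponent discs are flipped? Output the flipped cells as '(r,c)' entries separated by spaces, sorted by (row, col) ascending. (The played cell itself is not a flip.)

Dir NW: first cell '.' (not opp) -> no flip
Dir N: opp run (4,2) (3,2) (2,2) capped by B -> flip
Dir NE: first cell '.' (not opp) -> no flip
Dir W: first cell '.' (not opp) -> no flip
Dir E: first cell '.' (not opp) -> no flip
Dir SW: edge -> no flip
Dir S: edge -> no flip
Dir SE: edge -> no flip

Answer: (2,2) (3,2) (4,2)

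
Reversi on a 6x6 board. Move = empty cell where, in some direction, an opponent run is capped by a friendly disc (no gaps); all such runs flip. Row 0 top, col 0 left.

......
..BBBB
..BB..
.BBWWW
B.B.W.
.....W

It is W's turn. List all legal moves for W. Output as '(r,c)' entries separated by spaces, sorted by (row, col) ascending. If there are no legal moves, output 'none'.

(0,1): flips 2 -> legal
(0,2): no bracket -> illegal
(0,3): flips 2 -> legal
(0,4): no bracket -> illegal
(0,5): no bracket -> illegal
(1,1): flips 1 -> legal
(2,0): no bracket -> illegal
(2,1): no bracket -> illegal
(2,4): no bracket -> illegal
(2,5): no bracket -> illegal
(3,0): flips 2 -> legal
(4,1): no bracket -> illegal
(4,3): no bracket -> illegal
(5,0): no bracket -> illegal
(5,1): flips 1 -> legal
(5,2): no bracket -> illegal
(5,3): no bracket -> illegal

Answer: (0,1) (0,3) (1,1) (3,0) (5,1)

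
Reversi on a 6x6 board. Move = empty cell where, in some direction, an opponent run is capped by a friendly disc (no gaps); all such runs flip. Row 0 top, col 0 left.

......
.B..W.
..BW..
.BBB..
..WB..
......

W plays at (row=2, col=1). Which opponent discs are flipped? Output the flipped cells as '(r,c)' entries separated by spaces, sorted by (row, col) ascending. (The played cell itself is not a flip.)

Dir NW: first cell '.' (not opp) -> no flip
Dir N: opp run (1,1), next='.' -> no flip
Dir NE: first cell '.' (not opp) -> no flip
Dir W: first cell '.' (not opp) -> no flip
Dir E: opp run (2,2) capped by W -> flip
Dir SW: first cell '.' (not opp) -> no flip
Dir S: opp run (3,1), next='.' -> no flip
Dir SE: opp run (3,2) (4,3), next='.' -> no flip

Answer: (2,2)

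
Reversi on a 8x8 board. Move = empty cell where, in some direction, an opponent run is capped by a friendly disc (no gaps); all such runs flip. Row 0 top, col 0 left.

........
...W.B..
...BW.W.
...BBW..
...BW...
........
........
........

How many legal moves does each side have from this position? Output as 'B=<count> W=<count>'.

-- B to move --
(0,2): no bracket -> illegal
(0,3): flips 1 -> legal
(0,4): no bracket -> illegal
(1,2): no bracket -> illegal
(1,4): flips 1 -> legal
(1,6): no bracket -> illegal
(1,7): no bracket -> illegal
(2,2): no bracket -> illegal
(2,5): flips 1 -> legal
(2,7): no bracket -> illegal
(3,6): flips 1 -> legal
(3,7): flips 1 -> legal
(4,5): flips 1 -> legal
(4,6): no bracket -> illegal
(5,3): no bracket -> illegal
(5,4): flips 1 -> legal
(5,5): flips 1 -> legal
B mobility = 8
-- W to move --
(0,4): flips 1 -> legal
(0,5): no bracket -> illegal
(0,6): flips 1 -> legal
(1,2): no bracket -> illegal
(1,4): no bracket -> illegal
(1,6): no bracket -> illegal
(2,2): flips 2 -> legal
(2,5): no bracket -> illegal
(3,2): flips 2 -> legal
(4,2): flips 2 -> legal
(4,5): no bracket -> illegal
(5,2): no bracket -> illegal
(5,3): flips 3 -> legal
(5,4): no bracket -> illegal
W mobility = 6

Answer: B=8 W=6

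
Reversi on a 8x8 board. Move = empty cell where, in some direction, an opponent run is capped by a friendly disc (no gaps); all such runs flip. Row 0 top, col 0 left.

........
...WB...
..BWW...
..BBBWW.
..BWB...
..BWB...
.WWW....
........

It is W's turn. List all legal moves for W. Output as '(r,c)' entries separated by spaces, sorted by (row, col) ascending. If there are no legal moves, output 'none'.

(0,3): no bracket -> illegal
(0,4): flips 1 -> legal
(0,5): flips 1 -> legal
(1,1): no bracket -> illegal
(1,2): flips 4 -> legal
(1,5): flips 1 -> legal
(2,1): flips 2 -> legal
(2,5): flips 1 -> legal
(3,1): flips 5 -> legal
(4,1): flips 3 -> legal
(4,5): flips 3 -> legal
(5,1): flips 3 -> legal
(5,5): flips 1 -> legal
(6,4): flips 3 -> legal
(6,5): flips 1 -> legal

Answer: (0,4) (0,5) (1,2) (1,5) (2,1) (2,5) (3,1) (4,1) (4,5) (5,1) (5,5) (6,4) (6,5)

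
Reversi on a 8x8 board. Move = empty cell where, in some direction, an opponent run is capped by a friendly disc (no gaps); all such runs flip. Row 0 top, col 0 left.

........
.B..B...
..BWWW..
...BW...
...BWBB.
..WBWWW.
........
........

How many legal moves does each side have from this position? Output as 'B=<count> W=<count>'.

-- B to move --
(1,2): flips 2 -> legal
(1,3): flips 1 -> legal
(1,5): flips 1 -> legal
(1,6): flips 2 -> legal
(2,6): flips 3 -> legal
(3,2): flips 1 -> legal
(3,5): flips 2 -> legal
(3,6): flips 1 -> legal
(4,1): no bracket -> illegal
(4,2): no bracket -> illegal
(4,7): no bracket -> illegal
(5,1): flips 1 -> legal
(5,7): flips 3 -> legal
(6,1): flips 1 -> legal
(6,2): no bracket -> illegal
(6,3): flips 1 -> legal
(6,4): flips 5 -> legal
(6,5): flips 2 -> legal
(6,6): flips 3 -> legal
(6,7): flips 1 -> legal
B mobility = 16
-- W to move --
(0,0): flips 3 -> legal
(0,1): no bracket -> illegal
(0,2): no bracket -> illegal
(0,3): flips 1 -> legal
(0,4): flips 1 -> legal
(0,5): flips 1 -> legal
(1,0): no bracket -> illegal
(1,2): no bracket -> illegal
(1,3): no bracket -> illegal
(1,5): no bracket -> illegal
(2,0): no bracket -> illegal
(2,1): flips 1 -> legal
(3,1): no bracket -> illegal
(3,2): flips 2 -> legal
(3,5): flips 1 -> legal
(3,6): flips 2 -> legal
(3,7): flips 1 -> legal
(4,2): flips 2 -> legal
(4,7): flips 2 -> legal
(5,7): no bracket -> illegal
(6,2): flips 1 -> legal
(6,3): flips 3 -> legal
(6,4): no bracket -> illegal
W mobility = 13

Answer: B=16 W=13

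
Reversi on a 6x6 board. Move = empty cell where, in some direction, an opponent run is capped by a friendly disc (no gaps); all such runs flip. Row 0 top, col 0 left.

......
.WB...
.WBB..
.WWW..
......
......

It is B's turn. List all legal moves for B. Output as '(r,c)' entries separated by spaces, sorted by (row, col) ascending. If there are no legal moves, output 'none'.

Answer: (0,0) (1,0) (2,0) (3,0) (4,0) (4,1) (4,2) (4,3) (4,4)

Derivation:
(0,0): flips 1 -> legal
(0,1): no bracket -> illegal
(0,2): no bracket -> illegal
(1,0): flips 1 -> legal
(2,0): flips 1 -> legal
(2,4): no bracket -> illegal
(3,0): flips 1 -> legal
(3,4): no bracket -> illegal
(4,0): flips 1 -> legal
(4,1): flips 1 -> legal
(4,2): flips 1 -> legal
(4,3): flips 1 -> legal
(4,4): flips 1 -> legal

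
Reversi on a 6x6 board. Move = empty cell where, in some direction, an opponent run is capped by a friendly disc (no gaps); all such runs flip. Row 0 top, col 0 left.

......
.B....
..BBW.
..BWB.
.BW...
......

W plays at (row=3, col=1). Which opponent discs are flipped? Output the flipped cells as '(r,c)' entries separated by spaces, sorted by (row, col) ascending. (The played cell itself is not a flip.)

Answer: (3,2)

Derivation:
Dir NW: first cell '.' (not opp) -> no flip
Dir N: first cell '.' (not opp) -> no flip
Dir NE: opp run (2,2), next='.' -> no flip
Dir W: first cell '.' (not opp) -> no flip
Dir E: opp run (3,2) capped by W -> flip
Dir SW: first cell '.' (not opp) -> no flip
Dir S: opp run (4,1), next='.' -> no flip
Dir SE: first cell 'W' (not opp) -> no flip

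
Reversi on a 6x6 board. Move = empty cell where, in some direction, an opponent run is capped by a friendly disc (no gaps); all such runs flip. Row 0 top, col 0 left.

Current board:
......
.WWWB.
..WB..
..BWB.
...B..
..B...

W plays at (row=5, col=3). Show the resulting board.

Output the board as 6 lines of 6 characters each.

Answer: ......
.WWWB.
..WB..
..BWB.
...W..
..BW..

Derivation:
Place W at (5,3); scan 8 dirs for brackets.
Dir NW: first cell '.' (not opp) -> no flip
Dir N: opp run (4,3) capped by W -> flip
Dir NE: first cell '.' (not opp) -> no flip
Dir W: opp run (5,2), next='.' -> no flip
Dir E: first cell '.' (not opp) -> no flip
Dir SW: edge -> no flip
Dir S: edge -> no flip
Dir SE: edge -> no flip
All flips: (4,3)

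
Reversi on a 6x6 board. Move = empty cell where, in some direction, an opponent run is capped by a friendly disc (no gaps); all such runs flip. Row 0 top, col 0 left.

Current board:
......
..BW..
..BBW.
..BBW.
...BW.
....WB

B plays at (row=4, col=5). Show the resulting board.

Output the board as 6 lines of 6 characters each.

Answer: ......
..BW..
..BBW.
..BBB.
...BBB
....WB

Derivation:
Place B at (4,5); scan 8 dirs for brackets.
Dir NW: opp run (3,4) capped by B -> flip
Dir N: first cell '.' (not opp) -> no flip
Dir NE: edge -> no flip
Dir W: opp run (4,4) capped by B -> flip
Dir E: edge -> no flip
Dir SW: opp run (5,4), next=edge -> no flip
Dir S: first cell 'B' (not opp) -> no flip
Dir SE: edge -> no flip
All flips: (3,4) (4,4)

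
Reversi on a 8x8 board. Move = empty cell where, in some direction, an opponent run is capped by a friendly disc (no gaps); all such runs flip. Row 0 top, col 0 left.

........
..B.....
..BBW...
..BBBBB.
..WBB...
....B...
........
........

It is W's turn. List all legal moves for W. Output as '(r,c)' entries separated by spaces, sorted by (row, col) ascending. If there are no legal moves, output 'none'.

(0,1): no bracket -> illegal
(0,2): flips 3 -> legal
(0,3): no bracket -> illegal
(1,1): no bracket -> illegal
(1,3): no bracket -> illegal
(1,4): no bracket -> illegal
(2,1): flips 2 -> legal
(2,5): no bracket -> illegal
(2,6): no bracket -> illegal
(2,7): no bracket -> illegal
(3,1): no bracket -> illegal
(3,7): no bracket -> illegal
(4,1): no bracket -> illegal
(4,5): flips 2 -> legal
(4,6): flips 1 -> legal
(4,7): no bracket -> illegal
(5,2): no bracket -> illegal
(5,3): no bracket -> illegal
(5,5): no bracket -> illegal
(6,3): no bracket -> illegal
(6,4): flips 3 -> legal
(6,5): no bracket -> illegal

Answer: (0,2) (2,1) (4,5) (4,6) (6,4)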